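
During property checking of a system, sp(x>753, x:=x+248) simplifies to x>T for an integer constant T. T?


Formula: sp(P, x:=E) = exists old_x. (x = E[old_x/x]) AND P[old_x/x] (old_x is the value of x before the assignment; eliminate old_x by solving x = E[old_x/x] for old_x)
Step 1: Precondition P: x>753, i.e. old_x > 753
Step 2: Assignment gives x = old_x + 248, so old_x = x - 248
Step 3: Substitute into P: x - 248 > 753
Step 4: Simplify: x > 753+248 = 1001

1001


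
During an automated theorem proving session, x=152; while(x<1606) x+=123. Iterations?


Step 1: x goes from 152 toward 1606 by 123; the body runs while x<1606, so iterations = ceil((bound-start)/step)
Step 2: Distance=1454
Step 3: ceil(1454/123)=12

12


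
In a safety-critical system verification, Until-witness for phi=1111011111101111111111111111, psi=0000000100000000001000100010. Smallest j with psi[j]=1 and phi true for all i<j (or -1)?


(phi U psi) at 0: need smallest j with psi[j]=1 and phi[i]=1 for all i in [0,j).
Scan from step 0:
  step 0: phi=1, psi=0 -> continue
  step 1: phi=1, psi=0 -> continue
  step 2: phi=1, psi=0 -> continue
  step 3: phi=1, psi=0 -> continue
  step 4: phi=0 -> phi-prefix broken from here
  step 7: psi=1 but phi already failed -> not a witness
  step 18: psi=1 but phi already failed -> not a witness
  step 22: psi=1 but phi already failed -> not a witness
  step 26: psi=1 but phi already failed -> not a witness
  end of trace: no witness -> -1
Witness step = -1

-1


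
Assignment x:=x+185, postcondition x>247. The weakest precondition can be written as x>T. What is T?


Formula: wp(x:=E, P) = P[E/x] (substitute E for x in postcondition)
Step 1: Postcondition: x>247
Step 2: Substitute x+185 for x: x+185>247
Step 3: Solve for x: x > 247-185 = 62

62


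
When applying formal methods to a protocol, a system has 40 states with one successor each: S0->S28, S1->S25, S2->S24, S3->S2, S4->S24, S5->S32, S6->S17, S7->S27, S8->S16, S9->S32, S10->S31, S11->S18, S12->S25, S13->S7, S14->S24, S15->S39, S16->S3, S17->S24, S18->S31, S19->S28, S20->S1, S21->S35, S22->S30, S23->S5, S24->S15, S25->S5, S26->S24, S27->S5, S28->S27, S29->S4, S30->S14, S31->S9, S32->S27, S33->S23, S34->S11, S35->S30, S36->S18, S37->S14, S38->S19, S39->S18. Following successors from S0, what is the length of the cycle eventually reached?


Trace from S0 until a state repeats:
  S0 -> S28 -> S27 -> S5 -> S32 -> S27
S27 first seen at step 2, revisited at step 5.
Cycle length = 5 - 2 = 3

3


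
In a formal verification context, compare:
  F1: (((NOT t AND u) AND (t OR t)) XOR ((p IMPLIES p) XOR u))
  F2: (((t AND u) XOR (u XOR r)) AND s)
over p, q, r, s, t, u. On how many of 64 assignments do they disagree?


F1 = (((NOT t AND u) AND (t OR t)) XOR ((p IMPLIES p) XOR u))
F2 = (((t AND u) XOR (u XOR r)) AND s)
Evaluate both on each of 64 rows (bits = p,q,r,s,t,u):
  row 0 [000000]: F1=1 F2=0 (differ) -> 1
  row 1 [000001]: F1=0 F2=0 -> 0
  row 2 [000010]: F1=1 F2=0 (differ) -> 1
  row 3 [000011]: F1=0 F2=0 -> 0
  row 4 [000100]: F1=1 F2=0 (differ) -> 1
  (every remaining row is evaluated the same way; all 64 results are listed next)
Full result column, 8 rows per line (p,q,r fixed per line; s,t,u runs 000..111 left to right):
  rows 0-7 [p,q,r=000]: 10101110  (ones: 5)
  rows 8-15 [p,q,r=001]: 10100001  (ones: 3)
  rows 16-23 [p,q,r=010]: 10101110  (ones: 5)
  rows 24-31 [p,q,r=011]: 10100001  (ones: 3)
  rows 32-39 [p,q,r=100]: 10101110  (ones: 5)
  rows 40-47 [p,q,r=101]: 10100001  (ones: 3)
  rows 48-55 [p,q,r=110]: 10101110  (ones: 5)
  rows 56-63 [p,q,r=111]: 10100001  (ones: 3)
Disagreements = 5+3+5+3+5+3+5+3 = 32

32


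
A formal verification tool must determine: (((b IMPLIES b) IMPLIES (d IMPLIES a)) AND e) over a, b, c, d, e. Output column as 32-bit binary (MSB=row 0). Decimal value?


Formula: (((b IMPLIES b) IMPLIES (d IMPLIES a)) AND e) over a, b, c, d, e (32 rows)
Evaluate each row (bits = a,b,c,d,e, MSB first):
  row 0 [00000]: (((0 IMPLIES 0) IMPLIES (0 IMPLIES 0)) AND 0) -> 0
  row 1 [00001]: (((0 IMPLIES 0) IMPLIES (0 IMPLIES 0)) AND 1) -> 1
  row 2 [00010]: (((0 IMPLIES 0) IMPLIES (1 IMPLIES 0)) AND 0) -> 0
  row 3 [00011]: (((0 IMPLIES 0) IMPLIES (1 IMPLIES 0)) AND 1) -> 0
  row 4 [00100]: (((0 IMPLIES 0) IMPLIES (0 IMPLIES 0)) AND 0) -> 0
  row 5 [00101]: (((0 IMPLIES 0) IMPLIES (0 IMPLIES 0)) AND 1) -> 1
  row 6 [00110]: (((0 IMPLIES 0) IMPLIES (1 IMPLIES 0)) AND 0) -> 0
  row 7 [00111]: (((0 IMPLIES 0) IMPLIES (1 IMPLIES 0)) AND 1) -> 0
  row 8 [01000]: (((1 IMPLIES 1) IMPLIES (0 IMPLIES 0)) AND 0) -> 0
  row 9 [01001]: (((1 IMPLIES 1) IMPLIES (0 IMPLIES 0)) AND 1) -> 1
  row 10 [01010]: (((1 IMPLIES 1) IMPLIES (1 IMPLIES 0)) AND 0) -> 0
  row 11 [01011]: (((1 IMPLIES 1) IMPLIES (1 IMPLIES 0)) AND 1) -> 0
  row 12 [01100]: (((1 IMPLIES 1) IMPLIES (0 IMPLIES 0)) AND 0) -> 0
  row 13 [01101]: (((1 IMPLIES 1) IMPLIES (0 IMPLIES 0)) AND 1) -> 1
  row 14 [01110]: (((1 IMPLIES 1) IMPLIES (1 IMPLIES 0)) AND 0) -> 0
  row 15 [01111]: (((1 IMPLIES 1) IMPLIES (1 IMPLIES 0)) AND 1) -> 0
  row 16 [10000]: (((0 IMPLIES 0) IMPLIES (0 IMPLIES 1)) AND 0) -> 0
  row 17 [10001]: (((0 IMPLIES 0) IMPLIES (0 IMPLIES 1)) AND 1) -> 1
  row 18 [10010]: (((0 IMPLIES 0) IMPLIES (1 IMPLIES 1)) AND 0) -> 0
  row 19 [10011]: (((0 IMPLIES 0) IMPLIES (1 IMPLIES 1)) AND 1) -> 1
  row 20 [10100]: (((0 IMPLIES 0) IMPLIES (0 IMPLIES 1)) AND 0) -> 0
  row 21 [10101]: (((0 IMPLIES 0) IMPLIES (0 IMPLIES 1)) AND 1) -> 1
  row 22 [10110]: (((0 IMPLIES 0) IMPLIES (1 IMPLIES 1)) AND 0) -> 0
  row 23 [10111]: (((0 IMPLIES 0) IMPLIES (1 IMPLIES 1)) AND 1) -> 1
  row 24 [11000]: (((1 IMPLIES 1) IMPLIES (0 IMPLIES 1)) AND 0) -> 0
  row 25 [11001]: (((1 IMPLIES 1) IMPLIES (0 IMPLIES 1)) AND 1) -> 1
  row 26 [11010]: (((1 IMPLIES 1) IMPLIES (1 IMPLIES 1)) AND 0) -> 0
  row 27 [11011]: (((1 IMPLIES 1) IMPLIES (1 IMPLIES 1)) AND 1) -> 1
  row 28 [11100]: (((1 IMPLIES 1) IMPLIES (0 IMPLIES 1)) AND 0) -> 0
  row 29 [11101]: (((1 IMPLIES 1) IMPLIES (0 IMPLIES 1)) AND 1) -> 1
  row 30 [11110]: (((1 IMPLIES 1) IMPLIES (1 IMPLIES 1)) AND 0) -> 0
  row 31 [11111]: (((1 IMPLIES 1) IMPLIES (1 IMPLIES 1)) AND 1) -> 1
Full result column, 4 rows per line (a,b,c fixed per line; d,e runs 00..11 left to right):
  rows 0-3 [a,b,c=000]: 0100  = hex 4
  rows 4-7 [a,b,c=001]: 0100  = hex 4
  rows 8-11 [a,b,c=010]: 0100  = hex 4
  rows 12-15 [a,b,c=011]: 0100  = hex 4
  rows 16-19 [a,b,c=100]: 0101  = hex 5
  rows 20-23 [a,b,c=101]: 0101  = hex 5
  rows 24-27 [a,b,c=110]: 0101  = hex 5
  rows 28-31 [a,b,c=111]: 0101  = hex 5
Output column (row 0 .. row 31) = 01000100010001000101010101010101
Output column grouped in 4s = 0100 0100 0100 0100 0101 0101 0101 0101 = 0x44445555
Convert to decimal digit by digit (value = value*16 + digit):
  4 -> 4
  4*16 + 4 = 68
  68*16 + 4 = 1092
  1092*16 + 4 = 17476
  17476*16 + 5 = 279621
  279621*16 + 5 = 4473941
  4473941*16 + 5 = 71583061
  71583061*16 + 5 = 1145328981
Decimal = 1145328981

1145328981


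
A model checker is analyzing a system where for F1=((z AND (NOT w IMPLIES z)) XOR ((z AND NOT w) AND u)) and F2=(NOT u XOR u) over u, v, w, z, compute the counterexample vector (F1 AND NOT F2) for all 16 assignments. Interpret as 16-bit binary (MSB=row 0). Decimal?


F1 = ((z AND (NOT w IMPLIES z)) XOR ((z AND NOT w) AND u))
F2 = (NOT u XOR u)
Counterexample to F1=>F2 is where F1=1 and F2=0.
Evaluate each row (bits = u,v,w,z, MSB first):
  row 0 [0000]: F1=0 F2=1 -> F1&~F2 -> 0
  row 1 [0001]: F1=1 F2=1 -> F1&~F2 -> 0
  row 2 [0010]: F1=0 F2=1 -> F1&~F2 -> 0
  row 3 [0011]: F1=1 F2=1 -> F1&~F2 -> 0
  row 4 [0100]: F1=0 F2=1 -> F1&~F2 -> 0
  row 5 [0101]: F1=1 F2=1 -> F1&~F2 -> 0
  row 6 [0110]: F1=0 F2=1 -> F1&~F2 -> 0
  row 7 [0111]: F1=1 F2=1 -> F1&~F2 -> 0
  row 8 [1000]: F1=0 F2=1 -> F1&~F2 -> 0
  row 9 [1001]: F1=0 F2=1 -> F1&~F2 -> 0
  row 10 [1010]: F1=0 F2=1 -> F1&~F2 -> 0
  row 11 [1011]: F1=1 F2=1 -> F1&~F2 -> 0
  row 12 [1100]: F1=0 F2=1 -> F1&~F2 -> 0
  row 13 [1101]: F1=0 F2=1 -> F1&~F2 -> 0
  row 14 [1110]: F1=0 F2=1 -> F1&~F2 -> 0
  row 15 [1111]: F1=1 F2=1 -> F1&~F2 -> 0
Full result column, 4 rows per line (u,v fixed per line; w,z runs 00..11 left to right):
  rows 0-3 [u,v=00]: 0000  = hex 0
  rows 4-7 [u,v=01]: 0000  = hex 0
  rows 8-11 [u,v=10]: 0000  = hex 0
  rows 12-15 [u,v=11]: 0000  = hex 0
Counterexample vector (row 0 .. row 15) = 0000000000000000
Output column grouped in 4s = 0000 0000 0000 0000 = 0x0000
Convert to decimal digit by digit (value = value*16 + digit):
  0 -> 0
  0*16 + 0 = 0
  0*16 + 0 = 0
  0*16 + 0 = 0
Decimal = 0

0


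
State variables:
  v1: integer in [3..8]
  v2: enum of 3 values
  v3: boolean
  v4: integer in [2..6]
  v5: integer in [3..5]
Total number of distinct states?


State space = product of domain sizes of all variables.
Domain sizes:
  v1 (integer in [3..8]): 6
  v2 (enum of 3 values): 3
  v3 (boolean): 2
  v4 (integer in [2..6]): 5
  v5 (integer in [3..5]): 3
Product = 6 * 3 * 2 * 5 * 3 = 540

540


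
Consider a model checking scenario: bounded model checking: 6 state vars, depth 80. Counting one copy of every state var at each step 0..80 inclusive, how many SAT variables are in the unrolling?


BMC unrolls to depth k, creating one copy of each state var for steps 0..k.
Step count = 80 + 1 = 81 (steps 0 through 80)
Vars per step = 6
Total = 6 * 81 = 486

486


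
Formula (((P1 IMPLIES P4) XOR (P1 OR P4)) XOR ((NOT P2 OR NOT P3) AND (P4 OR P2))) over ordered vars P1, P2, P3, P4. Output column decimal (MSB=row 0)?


Formula: (((P1 IMPLIES P4) XOR (P1 OR P4)) XOR ((NOT P2 OR NOT P3) AND (P4 OR P2))) over P1, P2, P3, P4 (16 rows)
Evaluate each row (bits = P1,P2,P3,P4, MSB first):
  row 0 [0000]: (((0 IMPLIES 0) XOR (0 OR 0)) XOR ((NOT 0 OR NOT 0) AND (0 OR 0))) -> 1
  row 1 [0001]: (((0 IMPLIES 1) XOR (0 OR 1)) XOR ((NOT 0 OR NOT 0) AND (1 OR 0))) -> 1
  row 2 [0010]: (((0 IMPLIES 0) XOR (0 OR 0)) XOR ((NOT 0 OR NOT 1) AND (0 OR 0))) -> 1
  row 3 [0011]: (((0 IMPLIES 1) XOR (0 OR 1)) XOR ((NOT 0 OR NOT 1) AND (1 OR 0))) -> 1
  row 4 [0100]: (((0 IMPLIES 0) XOR (0 OR 0)) XOR ((NOT 1 OR NOT 0) AND (0 OR 1))) -> 0
  row 5 [0101]: (((0 IMPLIES 1) XOR (0 OR 1)) XOR ((NOT 1 OR NOT 0) AND (1 OR 1))) -> 1
  row 6 [0110]: (((0 IMPLIES 0) XOR (0 OR 0)) XOR ((NOT 1 OR NOT 1) AND (0 OR 1))) -> 1
  row 7 [0111]: (((0 IMPLIES 1) XOR (0 OR 1)) XOR ((NOT 1 OR NOT 1) AND (1 OR 1))) -> 0
  row 8 [1000]: (((1 IMPLIES 0) XOR (1 OR 0)) XOR ((NOT 0 OR NOT 0) AND (0 OR 0))) -> 1
  row 9 [1001]: (((1 IMPLIES 1) XOR (1 OR 1)) XOR ((NOT 0 OR NOT 0) AND (1 OR 0))) -> 1
  row 10 [1010]: (((1 IMPLIES 0) XOR (1 OR 0)) XOR ((NOT 0 OR NOT 1) AND (0 OR 0))) -> 1
  row 11 [1011]: (((1 IMPLIES 1) XOR (1 OR 1)) XOR ((NOT 0 OR NOT 1) AND (1 OR 0))) -> 1
  row 12 [1100]: (((1 IMPLIES 0) XOR (1 OR 0)) XOR ((NOT 1 OR NOT 0) AND (0 OR 1))) -> 0
  row 13 [1101]: (((1 IMPLIES 1) XOR (1 OR 1)) XOR ((NOT 1 OR NOT 0) AND (1 OR 1))) -> 1
  row 14 [1110]: (((1 IMPLIES 0) XOR (1 OR 0)) XOR ((NOT 1 OR NOT 1) AND (0 OR 1))) -> 1
  row 15 [1111]: (((1 IMPLIES 1) XOR (1 OR 1)) XOR ((NOT 1 OR NOT 1) AND (1 OR 1))) -> 0
Full result column, 4 rows per line (P1,P2 fixed per line; P3,P4 runs 00..11 left to right):
  rows 0-3 [P1,P2=00]: 1111  = hex F
  rows 4-7 [P1,P2=01]: 0110  = hex 6
  rows 8-11 [P1,P2=10]: 1111  = hex F
  rows 12-15 [P1,P2=11]: 0110  = hex 6
Output column (row 0 .. row 15) = 1111011011110110
Output column grouped in 4s = 1111 0110 1111 0110 = 0xF6F6
Convert to decimal digit by digit (value = value*16 + digit):
  F -> 15
  15*16 + 6 = 246
  246*16 + 15 (F) = 3951
  3951*16 + 6 = 63222
Decimal = 63222

63222


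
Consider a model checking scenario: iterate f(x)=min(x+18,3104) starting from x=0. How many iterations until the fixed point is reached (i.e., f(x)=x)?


Step 1: x=0, cap=3104, increment=18
Step 2: x grows by 18 each step until capped at 3104; fixed point is x=3104
Step 3: iterations = ceil(3104/18) = 173

173


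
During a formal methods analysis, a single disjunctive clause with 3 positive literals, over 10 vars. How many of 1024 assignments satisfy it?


Step 1: Total=2^10=1024
Step 2: Unsat when all 3 false: 2^7=128
Step 3: Sat=1024-128=896

896


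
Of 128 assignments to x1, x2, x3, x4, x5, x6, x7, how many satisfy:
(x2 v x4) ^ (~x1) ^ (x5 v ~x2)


CNF with 3 clauses over 7 vars (128 assignments).
An assignment satisfies CNF iff every clause has >=1 true literal.
Check each row (bits = x1,x2,x3,x4,x5,x6,x7; clause T/F shown):
  row 0 [0000000]: clauses=FTT -> 0
  row 1 [0000001]: clauses=FTT -> 0
  row 2 [0000010]: clauses=FTT -> 0
  row 3 [0000011]: clauses=FTT -> 0
  row 4 [0000100]: clauses=FTT -> 0
  (every remaining row is evaluated the same way; all 128 results are listed next)
Full result column, 8 rows per line (x1,x2,x3,x4 fixed per line; x5,x6,x7 runs 000..111 left to right):
  rows 0-7 [x1,x2,x3,x4=0000]: 00000000  (ones: 0)
  rows 8-15 [x1,x2,x3,x4=0001]: 11111111  (ones: 8)
  rows 16-23 [x1,x2,x3,x4=0010]: 00000000  (ones: 0)
  rows 24-31 [x1,x2,x3,x4=0011]: 11111111  (ones: 8)
  rows 32-39 [x1,x2,x3,x4=0100]: 00001111  (ones: 4)
  rows 40-47 [x1,x2,x3,x4=0101]: 00001111  (ones: 4)
  rows 48-55 [x1,x2,x3,x4=0110]: 00001111  (ones: 4)
  rows 56-63 [x1,x2,x3,x4=0111]: 00001111  (ones: 4)
  rows 64-71 [x1,x2,x3,x4=1000]: 00000000  (ones: 0)
  rows 72-79 [x1,x2,x3,x4=1001]: 00000000  (ones: 0)
  rows 80-87 [x1,x2,x3,x4=1010]: 00000000  (ones: 0)
  rows 88-95 [x1,x2,x3,x4=1011]: 00000000  (ones: 0)
  rows 96-103 [x1,x2,x3,x4=1100]: 00000000  (ones: 0)
  rows 104-111 [x1,x2,x3,x4=1101]: 00000000  (ones: 0)
  rows 112-119 [x1,x2,x3,x4=1110]: 00000000  (ones: 0)
  rows 120-127 [x1,x2,x3,x4=1111]: 00000000  (ones: 0)
Satisfying assignments = 0+8+0+8+4+4+4+4+0+0+0+0+0+0+0+0 = 32

32


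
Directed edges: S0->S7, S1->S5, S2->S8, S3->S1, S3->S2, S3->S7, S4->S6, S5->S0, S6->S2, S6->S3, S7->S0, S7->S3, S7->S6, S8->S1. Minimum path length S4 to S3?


BFS layer-by-layer from S4:
  dist 0: {S4}
  dist 1: {S6}
  dist 2: {S2, S3}
  -> S3 reached at distance 2
Shortest path length = 2

2


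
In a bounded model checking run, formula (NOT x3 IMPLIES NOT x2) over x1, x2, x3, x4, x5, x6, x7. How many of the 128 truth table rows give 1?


Formula: (NOT x3 IMPLIES NOT x2) over 7 vars (128 rows)
Evaluate each row (x1, x2, x3, x4, x5, x6, x7 as bits, MSB first):
  row 0 [0000000]: (NOT 0 IMPLIES NOT 0) -> 1
  row 1 [0000001]: (NOT 0 IMPLIES NOT 0) -> 1
  row 2 [0000010]: (NOT 0 IMPLIES NOT 0) -> 1
  row 3 [0000011]: (NOT 0 IMPLIES NOT 0) -> 1
  row 4 [0000100]: (NOT 0 IMPLIES NOT 0) -> 1
  (every remaining row is evaluated the same way; all 128 results are listed next)
Full result column, 8 rows per line (x1,x2,x3,x4 fixed per line; x5,x6,x7 runs 000..111 left to right):
  rows 0-7 [x1,x2,x3,x4=0000]: 11111111  (ones: 8)
  rows 8-15 [x1,x2,x3,x4=0001]: 11111111  (ones: 8)
  rows 16-23 [x1,x2,x3,x4=0010]: 11111111  (ones: 8)
  rows 24-31 [x1,x2,x3,x4=0011]: 11111111  (ones: 8)
  rows 32-39 [x1,x2,x3,x4=0100]: 00000000  (ones: 0)
  rows 40-47 [x1,x2,x3,x4=0101]: 00000000  (ones: 0)
  rows 48-55 [x1,x2,x3,x4=0110]: 11111111  (ones: 8)
  rows 56-63 [x1,x2,x3,x4=0111]: 11111111  (ones: 8)
  rows 64-71 [x1,x2,x3,x4=1000]: 11111111  (ones: 8)
  rows 72-79 [x1,x2,x3,x4=1001]: 11111111  (ones: 8)
  rows 80-87 [x1,x2,x3,x4=1010]: 11111111  (ones: 8)
  rows 88-95 [x1,x2,x3,x4=1011]: 11111111  (ones: 8)
  rows 96-103 [x1,x2,x3,x4=1100]: 00000000  (ones: 0)
  rows 104-111 [x1,x2,x3,x4=1101]: 00000000  (ones: 0)
  rows 112-119 [x1,x2,x3,x4=1110]: 11111111  (ones: 8)
  rows 120-127 [x1,x2,x3,x4=1111]: 11111111  (ones: 8)
Count of 1-rows = 8+8+8+8+0+0+8+8+8+8+8+8+0+0+8+8 = 96

96


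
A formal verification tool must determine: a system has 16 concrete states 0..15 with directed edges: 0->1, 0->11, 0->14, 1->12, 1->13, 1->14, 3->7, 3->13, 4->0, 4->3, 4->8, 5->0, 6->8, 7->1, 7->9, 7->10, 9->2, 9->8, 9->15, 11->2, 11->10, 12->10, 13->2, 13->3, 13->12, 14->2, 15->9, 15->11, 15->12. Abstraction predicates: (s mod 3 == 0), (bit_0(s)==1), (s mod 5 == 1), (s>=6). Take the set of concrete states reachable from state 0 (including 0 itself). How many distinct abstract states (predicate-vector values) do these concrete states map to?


BFS from 0:
Concrete reachable: {0, 1, 2, 3, 7, 8, 9, 10, 11, 12, 13, 14, 15}
Abstract via predicates (s mod 3 == 0), (bit_0(s)==1), (s mod 5 == 1), (s>=6):
  (0,0,0,0) <- {2}
  (0,0,0,1) <- {8, 10, 14}
  (0,1,0,1) <- {7, 13}
  (0,1,1,0) <- {1}
  (0,1,1,1) <- {11}
  (1,0,0,0) <- {0}
  (1,0,0,1) <- {12}
  (1,1,0,0) <- {3}
  (1,1,0,1) <- {9, 15}
Distinct abstract states = 9

9


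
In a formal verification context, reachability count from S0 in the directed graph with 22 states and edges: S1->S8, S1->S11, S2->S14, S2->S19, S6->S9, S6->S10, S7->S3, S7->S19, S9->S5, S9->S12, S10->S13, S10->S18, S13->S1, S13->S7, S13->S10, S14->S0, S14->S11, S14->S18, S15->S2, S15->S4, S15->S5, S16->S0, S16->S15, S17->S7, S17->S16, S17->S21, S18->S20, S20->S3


BFS from S0:
  layer 0: {S0}
Reachable set: {S0}
Count = 1

1


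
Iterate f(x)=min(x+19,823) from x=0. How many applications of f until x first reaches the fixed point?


Step 1: x=0, cap=823, increment=19
Step 2: x grows by 19 each step until capped at 823; fixed point is x=823
Step 3: iterations = ceil(823/19) = 44

44


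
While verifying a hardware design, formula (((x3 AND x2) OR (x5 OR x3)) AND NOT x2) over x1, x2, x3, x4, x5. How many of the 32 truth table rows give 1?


Formula: (((x3 AND x2) OR (x5 OR x3)) AND NOT x2) over 5 vars (32 rows)
Evaluate each row (x1, x2, x3, x4, x5 as bits, MSB first):
  row 0 [00000]: (((0 AND 0) OR (0 OR 0)) AND NOT 0) -> 0
  row 1 [00001]: (((0 AND 0) OR (1 OR 0)) AND NOT 0) -> 1
  row 2 [00010]: (((0 AND 0) OR (0 OR 0)) AND NOT 0) -> 0
  row 3 [00011]: (((0 AND 0) OR (1 OR 0)) AND NOT 0) -> 1
  row 4 [00100]: (((1 AND 0) OR (0 OR 1)) AND NOT 0) -> 1
  row 5 [00101]: (((1 AND 0) OR (1 OR 1)) AND NOT 0) -> 1
  row 6 [00110]: (((1 AND 0) OR (0 OR 1)) AND NOT 0) -> 1
  row 7 [00111]: (((1 AND 0) OR (1 OR 1)) AND NOT 0) -> 1
  row 8 [01000]: (((0 AND 1) OR (0 OR 0)) AND NOT 1) -> 0
  row 9 [01001]: (((0 AND 1) OR (1 OR 0)) AND NOT 1) -> 0
  row 10 [01010]: (((0 AND 1) OR (0 OR 0)) AND NOT 1) -> 0
  row 11 [01011]: (((0 AND 1) OR (1 OR 0)) AND NOT 1) -> 0
  row 12 [01100]: (((1 AND 1) OR (0 OR 1)) AND NOT 1) -> 0
  row 13 [01101]: (((1 AND 1) OR (1 OR 1)) AND NOT 1) -> 0
  row 14 [01110]: (((1 AND 1) OR (0 OR 1)) AND NOT 1) -> 0
  row 15 [01111]: (((1 AND 1) OR (1 OR 1)) AND NOT 1) -> 0
  row 16 [10000]: (((0 AND 0) OR (0 OR 0)) AND NOT 0) -> 0
  row 17 [10001]: (((0 AND 0) OR (1 OR 0)) AND NOT 0) -> 1
  row 18 [10010]: (((0 AND 0) OR (0 OR 0)) AND NOT 0) -> 0
  row 19 [10011]: (((0 AND 0) OR (1 OR 0)) AND NOT 0) -> 1
  row 20 [10100]: (((1 AND 0) OR (0 OR 1)) AND NOT 0) -> 1
  row 21 [10101]: (((1 AND 0) OR (1 OR 1)) AND NOT 0) -> 1
  row 22 [10110]: (((1 AND 0) OR (0 OR 1)) AND NOT 0) -> 1
  row 23 [10111]: (((1 AND 0) OR (1 OR 1)) AND NOT 0) -> 1
  row 24 [11000]: (((0 AND 1) OR (0 OR 0)) AND NOT 1) -> 0
  row 25 [11001]: (((0 AND 1) OR (1 OR 0)) AND NOT 1) -> 0
  row 26 [11010]: (((0 AND 1) OR (0 OR 0)) AND NOT 1) -> 0
  row 27 [11011]: (((0 AND 1) OR (1 OR 0)) AND NOT 1) -> 0
  row 28 [11100]: (((1 AND 1) OR (0 OR 1)) AND NOT 1) -> 0
  row 29 [11101]: (((1 AND 1) OR (1 OR 1)) AND NOT 1) -> 0
  row 30 [11110]: (((1 AND 1) OR (0 OR 1)) AND NOT 1) -> 0
  row 31 [11111]: (((1 AND 1) OR (1 OR 1)) AND NOT 1) -> 0
Full result column, 8 rows per line (x1,x2 fixed per line; x3,x4,x5 runs 000..111 left to right):
  rows 0-7 [x1,x2=00]: 01011111  (ones: 6)
  rows 8-15 [x1,x2=01]: 00000000  (ones: 0)
  rows 16-23 [x1,x2=10]: 01011111  (ones: 6)
  rows 24-31 [x1,x2=11]: 00000000  (ones: 0)
Count of 1-rows = 6+0+6+0 = 12

12


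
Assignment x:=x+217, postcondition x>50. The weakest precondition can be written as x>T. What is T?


Formula: wp(x:=E, P) = P[E/x] (substitute E for x in postcondition)
Step 1: Postcondition: x>50
Step 2: Substitute x+217 for x: x+217>50
Step 3: Solve for x: x > 50-217 = -167

-167


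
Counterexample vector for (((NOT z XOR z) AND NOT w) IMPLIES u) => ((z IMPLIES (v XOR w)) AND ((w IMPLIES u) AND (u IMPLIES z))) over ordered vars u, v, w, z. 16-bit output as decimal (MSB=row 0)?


F1 = (((NOT z XOR z) AND NOT w) IMPLIES u)
F2 = ((z IMPLIES (v XOR w)) AND ((w IMPLIES u) AND (u IMPLIES z)))
Counterexample to F1=>F2 is where F1=1 and F2=0.
Evaluate each row (bits = u,v,w,z, MSB first):
  row 0 [0000]: F1=0 F2=1 -> F1&~F2 -> 0
  row 1 [0001]: F1=0 F2=0 -> F1&~F2 -> 0
  row 2 [0010]: F1=1 F2=0 -> F1&~F2 -> 1
  row 3 [0011]: F1=1 F2=0 -> F1&~F2 -> 1
  row 4 [0100]: F1=0 F2=1 -> F1&~F2 -> 0
  row 5 [0101]: F1=0 F2=1 -> F1&~F2 -> 0
  row 6 [0110]: F1=1 F2=0 -> F1&~F2 -> 1
  row 7 [0111]: F1=1 F2=0 -> F1&~F2 -> 1
  row 8 [1000]: F1=1 F2=0 -> F1&~F2 -> 1
  row 9 [1001]: F1=1 F2=0 -> F1&~F2 -> 1
  row 10 [1010]: F1=1 F2=0 -> F1&~F2 -> 1
  row 11 [1011]: F1=1 F2=1 -> F1&~F2 -> 0
  row 12 [1100]: F1=1 F2=0 -> F1&~F2 -> 1
  row 13 [1101]: F1=1 F2=1 -> F1&~F2 -> 0
  row 14 [1110]: F1=1 F2=0 -> F1&~F2 -> 1
  row 15 [1111]: F1=1 F2=0 -> F1&~F2 -> 1
Full result column, 4 rows per line (u,v fixed per line; w,z runs 00..11 left to right):
  rows 0-3 [u,v=00]: 0011  = hex 3
  rows 4-7 [u,v=01]: 0011  = hex 3
  rows 8-11 [u,v=10]: 1110  = hex E
  rows 12-15 [u,v=11]: 1011  = hex B
Counterexample vector (row 0 .. row 15) = 0011001111101011
Output column grouped in 4s = 0011 0011 1110 1011 = 0x33EB
Convert to decimal digit by digit (value = value*16 + digit):
  3 -> 3
  3*16 + 3 = 51
  51*16 + 14 (E) = 830
  830*16 + 11 (B) = 13291
Decimal = 13291

13291


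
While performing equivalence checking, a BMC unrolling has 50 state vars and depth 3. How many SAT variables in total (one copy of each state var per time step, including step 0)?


BMC unrolls to depth k, creating one copy of each state var for steps 0..k.
Step count = 3 + 1 = 4 (steps 0 through 3)
Vars per step = 50
Total = 50 * 4 = 200

200


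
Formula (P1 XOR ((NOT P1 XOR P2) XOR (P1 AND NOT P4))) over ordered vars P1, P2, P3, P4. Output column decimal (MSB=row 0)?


Formula: (P1 XOR ((NOT P1 XOR P2) XOR (P1 AND NOT P4))) over P1, P2, P3, P4 (16 rows)
Evaluate each row (bits = P1,P2,P3,P4, MSB first):
  row 0 [0000]: (0 XOR ((NOT 0 XOR 0) XOR (0 AND NOT 0))) -> 1
  row 1 [0001]: (0 XOR ((NOT 0 XOR 0) XOR (0 AND NOT 1))) -> 1
  row 2 [0010]: (0 XOR ((NOT 0 XOR 0) XOR (0 AND NOT 0))) -> 1
  row 3 [0011]: (0 XOR ((NOT 0 XOR 0) XOR (0 AND NOT 1))) -> 1
  row 4 [0100]: (0 XOR ((NOT 0 XOR 1) XOR (0 AND NOT 0))) -> 0
  row 5 [0101]: (0 XOR ((NOT 0 XOR 1) XOR (0 AND NOT 1))) -> 0
  row 6 [0110]: (0 XOR ((NOT 0 XOR 1) XOR (0 AND NOT 0))) -> 0
  row 7 [0111]: (0 XOR ((NOT 0 XOR 1) XOR (0 AND NOT 1))) -> 0
  row 8 [1000]: (1 XOR ((NOT 1 XOR 0) XOR (1 AND NOT 0))) -> 0
  row 9 [1001]: (1 XOR ((NOT 1 XOR 0) XOR (1 AND NOT 1))) -> 1
  row 10 [1010]: (1 XOR ((NOT 1 XOR 0) XOR (1 AND NOT 0))) -> 0
  row 11 [1011]: (1 XOR ((NOT 1 XOR 0) XOR (1 AND NOT 1))) -> 1
  row 12 [1100]: (1 XOR ((NOT 1 XOR 1) XOR (1 AND NOT 0))) -> 1
  row 13 [1101]: (1 XOR ((NOT 1 XOR 1) XOR (1 AND NOT 1))) -> 0
  row 14 [1110]: (1 XOR ((NOT 1 XOR 1) XOR (1 AND NOT 0))) -> 1
  row 15 [1111]: (1 XOR ((NOT 1 XOR 1) XOR (1 AND NOT 1))) -> 0
Full result column, 4 rows per line (P1,P2 fixed per line; P3,P4 runs 00..11 left to right):
  rows 0-3 [P1,P2=00]: 1111  = hex F
  rows 4-7 [P1,P2=01]: 0000  = hex 0
  rows 8-11 [P1,P2=10]: 0101  = hex 5
  rows 12-15 [P1,P2=11]: 1010  = hex A
Output column (row 0 .. row 15) = 1111000001011010
Output column grouped in 4s = 1111 0000 0101 1010 = 0xF05A
Convert to decimal digit by digit (value = value*16 + digit):
  F -> 15
  15*16 + 0 = 240
  240*16 + 5 = 3845
  3845*16 + 10 (A) = 61530
Decimal = 61530

61530


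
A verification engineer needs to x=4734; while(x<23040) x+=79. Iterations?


Step 1: x goes from 4734 toward 23040 by 79; the body runs while x<23040, so iterations = ceil((bound-start)/step)
Step 2: Distance=18306
Step 3: ceil(18306/79)=232

232


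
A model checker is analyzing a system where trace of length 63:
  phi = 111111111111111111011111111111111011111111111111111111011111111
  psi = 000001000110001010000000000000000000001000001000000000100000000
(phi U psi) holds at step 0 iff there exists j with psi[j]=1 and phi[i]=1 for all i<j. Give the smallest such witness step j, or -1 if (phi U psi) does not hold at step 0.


(phi U psi) at 0: need smallest j with psi[j]=1 and phi[i]=1 for all i in [0,j).
Scan from step 0:
  step 0: phi=1, psi=0 -> continue
  step 1: phi=1, psi=0 -> continue
  step 2: phi=1, psi=0 -> continue
  step 3: phi=1, psi=0 -> continue
  step 5: psi=1 and phi held for [0,5) -> witness found
Witness step = 5

5


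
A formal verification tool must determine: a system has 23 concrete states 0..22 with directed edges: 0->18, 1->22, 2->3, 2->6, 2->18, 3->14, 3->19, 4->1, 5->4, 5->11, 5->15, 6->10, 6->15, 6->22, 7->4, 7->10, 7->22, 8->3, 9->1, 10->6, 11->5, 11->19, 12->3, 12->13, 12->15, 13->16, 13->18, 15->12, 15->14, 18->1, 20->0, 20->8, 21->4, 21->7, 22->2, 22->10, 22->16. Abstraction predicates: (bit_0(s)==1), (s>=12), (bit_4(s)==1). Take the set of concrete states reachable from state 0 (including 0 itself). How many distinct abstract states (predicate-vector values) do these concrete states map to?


BFS from 0:
Concrete reachable: {0, 1, 2, 3, 6, 10, 12, 13, 14, 15, 16, 18, 19, 22}
Abstract via predicates (bit_0(s)==1), (s>=12), (bit_4(s)==1):
  (0,0,0) <- {0, 2, 6, 10}
  (0,1,0) <- {12, 14}
  (0,1,1) <- {16, 18, 22}
  (1,0,0) <- {1, 3}
  (1,1,0) <- {13, 15}
  (1,1,1) <- {19}
Distinct abstract states = 6

6


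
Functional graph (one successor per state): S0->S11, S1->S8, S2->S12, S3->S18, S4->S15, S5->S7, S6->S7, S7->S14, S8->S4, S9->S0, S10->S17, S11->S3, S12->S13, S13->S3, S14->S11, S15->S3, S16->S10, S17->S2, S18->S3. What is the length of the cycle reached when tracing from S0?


Trace from S0 until a state repeats:
  S0 -> S11 -> S3 -> S18 -> S3
S3 first seen at step 2, revisited at step 4.
Cycle length = 4 - 2 = 2

2


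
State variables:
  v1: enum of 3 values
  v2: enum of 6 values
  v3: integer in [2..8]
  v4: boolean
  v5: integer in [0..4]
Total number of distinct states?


State space = product of domain sizes of all variables.
Domain sizes:
  v1 (enum of 3 values): 3
  v2 (enum of 6 values): 6
  v3 (integer in [2..8]): 7
  v4 (boolean): 2
  v5 (integer in [0..4]): 5
Product = 3 * 6 * 7 * 2 * 5 = 1260

1260


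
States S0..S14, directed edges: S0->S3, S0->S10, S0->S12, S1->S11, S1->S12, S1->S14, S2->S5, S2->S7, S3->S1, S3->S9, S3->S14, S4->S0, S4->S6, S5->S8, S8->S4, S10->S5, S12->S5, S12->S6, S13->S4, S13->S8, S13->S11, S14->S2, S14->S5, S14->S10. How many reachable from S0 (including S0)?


BFS from S0:
  layer 0: {S0}
  layer 1: {S3, S10, S12}
  layer 2: {S1, S5, S6, S9, S14}
  layer 3: {S2, S8, S11}
  layer 4: {S4, S7}
Reachable set: {S0, S1, S2, S3, S4, S5, S6, S7, S8, S9, S10, S11, S12, S14}
Count = 14

14


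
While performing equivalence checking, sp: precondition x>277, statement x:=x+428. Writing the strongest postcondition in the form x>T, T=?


Formula: sp(P, x:=E) = exists old_x. (x = E[old_x/x]) AND P[old_x/x] (old_x is the value of x before the assignment; eliminate old_x by solving x = E[old_x/x] for old_x)
Step 1: Precondition P: x>277, i.e. old_x > 277
Step 2: Assignment gives x = old_x + 428, so old_x = x - 428
Step 3: Substitute into P: x - 428 > 277
Step 4: Simplify: x > 277+428 = 705

705


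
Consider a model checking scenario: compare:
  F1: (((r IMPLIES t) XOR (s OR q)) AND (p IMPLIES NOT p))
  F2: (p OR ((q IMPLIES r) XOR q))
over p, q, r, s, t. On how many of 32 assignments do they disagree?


F1 = (((r IMPLIES t) XOR (s OR q)) AND (p IMPLIES NOT p))
F2 = (p OR ((q IMPLIES r) XOR q))
Evaluate both on each of 32 rows (bits = p,q,r,s,t):
  row 0 [00000]: F1=1 F2=1 -> 0
  row 1 [00001]: F1=1 F2=1 -> 0
  row 2 [00010]: F1=0 F2=1 (differ) -> 1
  row 3 [00011]: F1=0 F2=1 (differ) -> 1
  row 4 [00100]: F1=0 F2=1 (differ) -> 1
  row 5 [00101]: F1=1 F2=1 -> 0
  row 6 [00110]: F1=1 F2=1 -> 0
  row 7 [00111]: F1=0 F2=1 (differ) -> 1
  row 8 [01000]: F1=0 F2=1 (differ) -> 1
  row 9 [01001]: F1=0 F2=1 (differ) -> 1
  row 10 [01010]: F1=0 F2=1 (differ) -> 1
  row 11 [01011]: F1=0 F2=1 (differ) -> 1
  row 12 [01100]: F1=1 F2=0 (differ) -> 1
  row 13 [01101]: F1=0 F2=0 -> 0
  row 14 [01110]: F1=1 F2=0 (differ) -> 1
  row 15 [01111]: F1=0 F2=0 -> 0
  row 16 [10000]: F1=0 F2=1 (differ) -> 1
  row 17 [10001]: F1=0 F2=1 (differ) -> 1
  row 18 [10010]: F1=0 F2=1 (differ) -> 1
  row 19 [10011]: F1=0 F2=1 (differ) -> 1
  row 20 [10100]: F1=0 F2=1 (differ) -> 1
  row 21 [10101]: F1=0 F2=1 (differ) -> 1
  row 22 [10110]: F1=0 F2=1 (differ) -> 1
  row 23 [10111]: F1=0 F2=1 (differ) -> 1
  row 24 [11000]: F1=0 F2=1 (differ) -> 1
  row 25 [11001]: F1=0 F2=1 (differ) -> 1
  row 26 [11010]: F1=0 F2=1 (differ) -> 1
  row 27 [11011]: F1=0 F2=1 (differ) -> 1
  row 28 [11100]: F1=0 F2=1 (differ) -> 1
  row 29 [11101]: F1=0 F2=1 (differ) -> 1
  row 30 [11110]: F1=0 F2=1 (differ) -> 1
  row 31 [11111]: F1=0 F2=1 (differ) -> 1
Full result column, 8 rows per line (p,q fixed per line; r,s,t runs 000..111 left to right):
  rows 0-7 [p,q=00]: 00111001  (ones: 4)
  rows 8-15 [p,q=01]: 11111010  (ones: 6)
  rows 16-23 [p,q=10]: 11111111  (ones: 8)
  rows 24-31 [p,q=11]: 11111111  (ones: 8)
Disagreements = 4+6+8+8 = 26

26


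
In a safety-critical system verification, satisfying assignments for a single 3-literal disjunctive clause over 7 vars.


Step 1: Total=2^7=128
Step 2: Unsat when all 3 false: 2^4=16
Step 3: Sat=128-16=112

112


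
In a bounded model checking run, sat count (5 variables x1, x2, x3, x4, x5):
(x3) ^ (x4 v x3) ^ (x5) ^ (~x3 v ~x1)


CNF with 4 clauses over 5 vars (32 assignments).
An assignment satisfies CNF iff every clause has >=1 true literal.
Check each row (bits = x1,x2,x3,x4,x5; clause T/F shown):
  row 0 [00000]: clauses=FFFT -> 0
  row 1 [00001]: clauses=FFTT -> 0
  row 2 [00010]: clauses=FTFT -> 0
  row 3 [00011]: clauses=FTTT -> 0
  row 4 [00100]: clauses=TTFT -> 0
  row 5 [00101]: clauses=TTTT -> 1
  row 6 [00110]: clauses=TTFT -> 0
  row 7 [00111]: clauses=TTTT -> 1
  row 8 [01000]: clauses=FFFT -> 0
  row 9 [01001]: clauses=FFTT -> 0
  row 10 [01010]: clauses=FTFT -> 0
  row 11 [01011]: clauses=FTTT -> 0
  row 12 [01100]: clauses=TTFT -> 0
  row 13 [01101]: clauses=TTTT -> 1
  row 14 [01110]: clauses=TTFT -> 0
  row 15 [01111]: clauses=TTTT -> 1
  row 16 [10000]: clauses=FFFT -> 0
  row 17 [10001]: clauses=FFTT -> 0
  row 18 [10010]: clauses=FTFT -> 0
  row 19 [10011]: clauses=FTTT -> 0
  row 20 [10100]: clauses=TTFF -> 0
  row 21 [10101]: clauses=TTTF -> 0
  row 22 [10110]: clauses=TTFF -> 0
  row 23 [10111]: clauses=TTTF -> 0
  row 24 [11000]: clauses=FFFT -> 0
  row 25 [11001]: clauses=FFTT -> 0
  row 26 [11010]: clauses=FTFT -> 0
  row 27 [11011]: clauses=FTTT -> 0
  row 28 [11100]: clauses=TTFF -> 0
  row 29 [11101]: clauses=TTTF -> 0
  row 30 [11110]: clauses=TTFF -> 0
  row 31 [11111]: clauses=TTTF -> 0
Full result column, 8 rows per line (x1,x2 fixed per line; x3,x4,x5 runs 000..111 left to right):
  rows 0-7 [x1,x2=00]: 00000101  (ones: 2)
  rows 8-15 [x1,x2=01]: 00000101  (ones: 2)
  rows 16-23 [x1,x2=10]: 00000000  (ones: 0)
  rows 24-31 [x1,x2=11]: 00000000  (ones: 0)
Satisfying assignments = 2+2+0+0 = 4

4


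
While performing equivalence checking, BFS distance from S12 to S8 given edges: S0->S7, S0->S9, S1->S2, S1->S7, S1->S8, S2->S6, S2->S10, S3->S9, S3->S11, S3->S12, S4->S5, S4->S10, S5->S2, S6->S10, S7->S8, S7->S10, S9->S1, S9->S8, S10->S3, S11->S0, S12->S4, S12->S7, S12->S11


BFS layer-by-layer from S12:
  dist 0: {S12}
  dist 1: {S4, S7, S11}
  dist 2: {S0, S5, S8, S10}
  -> S8 reached at distance 2
Shortest path length = 2

2


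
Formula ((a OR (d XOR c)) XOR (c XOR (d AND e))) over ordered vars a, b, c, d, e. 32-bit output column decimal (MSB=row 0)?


Formula: ((a OR (d XOR c)) XOR (c XOR (d AND e))) over a, b, c, d, e (32 rows)
Evaluate each row (bits = a,b,c,d,e, MSB first):
  row 0 [00000]: ((0 OR (0 XOR 0)) XOR (0 XOR (0 AND 0))) -> 0
  row 1 [00001]: ((0 OR (0 XOR 0)) XOR (0 XOR (0 AND 1))) -> 0
  row 2 [00010]: ((0 OR (1 XOR 0)) XOR (0 XOR (1 AND 0))) -> 1
  row 3 [00011]: ((0 OR (1 XOR 0)) XOR (0 XOR (1 AND 1))) -> 0
  row 4 [00100]: ((0 OR (0 XOR 1)) XOR (1 XOR (0 AND 0))) -> 0
  row 5 [00101]: ((0 OR (0 XOR 1)) XOR (1 XOR (0 AND 1))) -> 0
  row 6 [00110]: ((0 OR (1 XOR 1)) XOR (1 XOR (1 AND 0))) -> 1
  row 7 [00111]: ((0 OR (1 XOR 1)) XOR (1 XOR (1 AND 1))) -> 0
  row 8 [01000]: ((0 OR (0 XOR 0)) XOR (0 XOR (0 AND 0))) -> 0
  row 9 [01001]: ((0 OR (0 XOR 0)) XOR (0 XOR (0 AND 1))) -> 0
  row 10 [01010]: ((0 OR (1 XOR 0)) XOR (0 XOR (1 AND 0))) -> 1
  row 11 [01011]: ((0 OR (1 XOR 0)) XOR (0 XOR (1 AND 1))) -> 0
  row 12 [01100]: ((0 OR (0 XOR 1)) XOR (1 XOR (0 AND 0))) -> 0
  row 13 [01101]: ((0 OR (0 XOR 1)) XOR (1 XOR (0 AND 1))) -> 0
  row 14 [01110]: ((0 OR (1 XOR 1)) XOR (1 XOR (1 AND 0))) -> 1
  row 15 [01111]: ((0 OR (1 XOR 1)) XOR (1 XOR (1 AND 1))) -> 0
  row 16 [10000]: ((1 OR (0 XOR 0)) XOR (0 XOR (0 AND 0))) -> 1
  row 17 [10001]: ((1 OR (0 XOR 0)) XOR (0 XOR (0 AND 1))) -> 1
  row 18 [10010]: ((1 OR (1 XOR 0)) XOR (0 XOR (1 AND 0))) -> 1
  row 19 [10011]: ((1 OR (1 XOR 0)) XOR (0 XOR (1 AND 1))) -> 0
  row 20 [10100]: ((1 OR (0 XOR 1)) XOR (1 XOR (0 AND 0))) -> 0
  row 21 [10101]: ((1 OR (0 XOR 1)) XOR (1 XOR (0 AND 1))) -> 0
  row 22 [10110]: ((1 OR (1 XOR 1)) XOR (1 XOR (1 AND 0))) -> 0
  row 23 [10111]: ((1 OR (1 XOR 1)) XOR (1 XOR (1 AND 1))) -> 1
  row 24 [11000]: ((1 OR (0 XOR 0)) XOR (0 XOR (0 AND 0))) -> 1
  row 25 [11001]: ((1 OR (0 XOR 0)) XOR (0 XOR (0 AND 1))) -> 1
  row 26 [11010]: ((1 OR (1 XOR 0)) XOR (0 XOR (1 AND 0))) -> 1
  row 27 [11011]: ((1 OR (1 XOR 0)) XOR (0 XOR (1 AND 1))) -> 0
  row 28 [11100]: ((1 OR (0 XOR 1)) XOR (1 XOR (0 AND 0))) -> 0
  row 29 [11101]: ((1 OR (0 XOR 1)) XOR (1 XOR (0 AND 1))) -> 0
  row 30 [11110]: ((1 OR (1 XOR 1)) XOR (1 XOR (1 AND 0))) -> 0
  row 31 [11111]: ((1 OR (1 XOR 1)) XOR (1 XOR (1 AND 1))) -> 1
Full result column, 4 rows per line (a,b,c fixed per line; d,e runs 00..11 left to right):
  rows 0-3 [a,b,c=000]: 0010  = hex 2
  rows 4-7 [a,b,c=001]: 0010  = hex 2
  rows 8-11 [a,b,c=010]: 0010  = hex 2
  rows 12-15 [a,b,c=011]: 0010  = hex 2
  rows 16-19 [a,b,c=100]: 1110  = hex E
  rows 20-23 [a,b,c=101]: 0001  = hex 1
  rows 24-27 [a,b,c=110]: 1110  = hex E
  rows 28-31 [a,b,c=111]: 0001  = hex 1
Output column (row 0 .. row 31) = 00100010001000101110000111100001
Output column grouped in 4s = 0010 0010 0010 0010 1110 0001 1110 0001 = 0x2222E1E1
Convert to decimal digit by digit (value = value*16 + digit):
  2 -> 2
  2*16 + 2 = 34
  34*16 + 2 = 546
  546*16 + 2 = 8738
  8738*16 + 14 (E) = 139822
  139822*16 + 1 = 2237153
  2237153*16 + 14 (E) = 35794462
  35794462*16 + 1 = 572711393
Decimal = 572711393

572711393


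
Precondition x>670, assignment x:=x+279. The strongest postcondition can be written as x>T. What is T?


Formula: sp(P, x:=E) = exists old_x. (x = E[old_x/x]) AND P[old_x/x] (old_x is the value of x before the assignment; eliminate old_x by solving x = E[old_x/x] for old_x)
Step 1: Precondition P: x>670, i.e. old_x > 670
Step 2: Assignment gives x = old_x + 279, so old_x = x - 279
Step 3: Substitute into P: x - 279 > 670
Step 4: Simplify: x > 670+279 = 949

949


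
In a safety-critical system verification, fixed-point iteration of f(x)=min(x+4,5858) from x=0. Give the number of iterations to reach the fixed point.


Step 1: x=0, cap=5858, increment=4
Step 2: x grows by 4 each step until capped at 5858; fixed point is x=5858
Step 3: iterations = ceil(5858/4) = 1465

1465


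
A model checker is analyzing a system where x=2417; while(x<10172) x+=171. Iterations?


Step 1: x goes from 2417 toward 10172 by 171; the body runs while x<10172, so iterations = ceil((bound-start)/step)
Step 2: Distance=7755
Step 3: ceil(7755/171)=46

46


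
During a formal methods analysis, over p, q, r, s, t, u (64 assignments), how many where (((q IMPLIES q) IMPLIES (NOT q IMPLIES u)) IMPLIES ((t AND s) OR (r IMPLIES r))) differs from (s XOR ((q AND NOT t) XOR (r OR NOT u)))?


F1 = (((q IMPLIES q) IMPLIES (NOT q IMPLIES u)) IMPLIES ((t AND s) OR (r IMPLIES r)))
F2 = (s XOR ((q AND NOT t) XOR (r OR NOT u)))
Evaluate both on each of 64 rows (bits = p,q,r,s,t,u):
  row 0 [000000]: F1=1 F2=1 -> 0
  row 1 [000001]: F1=1 F2=0 (differ) -> 1
  row 2 [000010]: F1=1 F2=1 -> 0
  row 3 [000011]: F1=1 F2=0 (differ) -> 1
  row 4 [000100]: F1=1 F2=0 (differ) -> 1
  (every remaining row is evaluated the same way; all 64 results are listed next)
Full result column, 8 rows per line (p,q,r fixed per line; s,t,u runs 000..111 left to right):
  rows 0-7 [p,q,r=000]: 01011010  (ones: 4)
  rows 8-15 [p,q,r=001]: 00001111  (ones: 4)
  rows 16-23 [p,q,r=010]: 10010110  (ones: 4)
  rows 24-31 [p,q,r=011]: 11000011  (ones: 4)
  rows 32-39 [p,q,r=100]: 01011010  (ones: 4)
  rows 40-47 [p,q,r=101]: 00001111  (ones: 4)
  rows 48-55 [p,q,r=110]: 10010110  (ones: 4)
  rows 56-63 [p,q,r=111]: 11000011  (ones: 4)
Disagreements = 4+4+4+4+4+4+4+4 = 32

32


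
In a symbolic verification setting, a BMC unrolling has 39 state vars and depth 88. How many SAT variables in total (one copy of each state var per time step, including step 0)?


BMC unrolls to depth k, creating one copy of each state var for steps 0..k.
Step count = 88 + 1 = 89 (steps 0 through 88)
Vars per step = 39
Total = 39 * 89 = 3471

3471


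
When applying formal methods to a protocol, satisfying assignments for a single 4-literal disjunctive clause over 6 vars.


Step 1: Total=2^6=64
Step 2: Unsat when all 4 false: 2^2=4
Step 3: Sat=64-4=60

60


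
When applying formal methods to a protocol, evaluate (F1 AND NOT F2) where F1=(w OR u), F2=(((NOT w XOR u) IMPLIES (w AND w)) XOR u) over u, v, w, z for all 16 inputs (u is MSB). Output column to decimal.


F1 = (w OR u)
F2 = (((NOT w XOR u) IMPLIES (w AND w)) XOR u)
Counterexample to F1=>F2 is where F1=1 and F2=0.
Evaluate each row (bits = u,v,w,z, MSB first):
  row 0 [0000]: F1=0 F2=0 -> F1&~F2 -> 0
  row 1 [0001]: F1=0 F2=0 -> F1&~F2 -> 0
  row 2 [0010]: F1=1 F2=1 -> F1&~F2 -> 0
  row 3 [0011]: F1=1 F2=1 -> F1&~F2 -> 0
  row 4 [0100]: F1=0 F2=0 -> F1&~F2 -> 0
  row 5 [0101]: F1=0 F2=0 -> F1&~F2 -> 0
  row 6 [0110]: F1=1 F2=1 -> F1&~F2 -> 0
  row 7 [0111]: F1=1 F2=1 -> F1&~F2 -> 0
  row 8 [1000]: F1=1 F2=0 -> F1&~F2 -> 1
  row 9 [1001]: F1=1 F2=0 -> F1&~F2 -> 1
  row 10 [1010]: F1=1 F2=0 -> F1&~F2 -> 1
  row 11 [1011]: F1=1 F2=0 -> F1&~F2 -> 1
  row 12 [1100]: F1=1 F2=0 -> F1&~F2 -> 1
  row 13 [1101]: F1=1 F2=0 -> F1&~F2 -> 1
  row 14 [1110]: F1=1 F2=0 -> F1&~F2 -> 1
  row 15 [1111]: F1=1 F2=0 -> F1&~F2 -> 1
Full result column, 4 rows per line (u,v fixed per line; w,z runs 00..11 left to right):
  rows 0-3 [u,v=00]: 0000  = hex 0
  rows 4-7 [u,v=01]: 0000  = hex 0
  rows 8-11 [u,v=10]: 1111  = hex F
  rows 12-15 [u,v=11]: 1111  = hex F
Counterexample vector (row 0 .. row 15) = 0000000011111111
Output column grouped in 4s = 0000 0000 1111 1111 = 0x00FF
Convert to decimal digit by digit (value = value*16 + digit):
  0 -> 0
  0*16 + 0 = 0
  0*16 + 15 (F) = 15
  15*16 + 15 (F) = 255
Decimal = 255

255


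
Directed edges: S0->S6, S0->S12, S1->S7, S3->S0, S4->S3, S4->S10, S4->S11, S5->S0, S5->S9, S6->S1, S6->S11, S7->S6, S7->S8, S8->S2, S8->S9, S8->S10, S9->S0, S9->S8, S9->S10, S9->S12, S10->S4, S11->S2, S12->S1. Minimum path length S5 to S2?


BFS layer-by-layer from S5:
  dist 0: {S5}
  dist 1: {S0, S9}
  dist 2: {S6, S8, S10, S12}
  dist 3: {S1, S2, S4, S11}
  -> S2 reached at distance 3
Shortest path length = 3

3


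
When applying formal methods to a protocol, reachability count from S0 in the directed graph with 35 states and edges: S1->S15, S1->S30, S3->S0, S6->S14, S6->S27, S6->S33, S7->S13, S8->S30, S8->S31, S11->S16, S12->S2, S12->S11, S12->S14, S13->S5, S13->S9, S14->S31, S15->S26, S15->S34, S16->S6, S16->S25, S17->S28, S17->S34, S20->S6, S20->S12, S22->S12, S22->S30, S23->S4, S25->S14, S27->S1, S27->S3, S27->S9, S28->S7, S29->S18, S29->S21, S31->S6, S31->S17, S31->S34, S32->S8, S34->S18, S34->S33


BFS from S0:
  layer 0: {S0}
Reachable set: {S0}
Count = 1

1


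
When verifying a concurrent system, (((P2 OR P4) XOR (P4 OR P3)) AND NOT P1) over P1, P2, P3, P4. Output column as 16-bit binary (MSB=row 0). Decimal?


Formula: (((P2 OR P4) XOR (P4 OR P3)) AND NOT P1) over P1, P2, P3, P4 (16 rows)
Evaluate each row (bits = P1,P2,P3,P4, MSB first):
  row 0 [0000]: (((0 OR 0) XOR (0 OR 0)) AND NOT 0) -> 0
  row 1 [0001]: (((0 OR 1) XOR (1 OR 0)) AND NOT 0) -> 0
  row 2 [0010]: (((0 OR 0) XOR (0 OR 1)) AND NOT 0) -> 1
  row 3 [0011]: (((0 OR 1) XOR (1 OR 1)) AND NOT 0) -> 0
  row 4 [0100]: (((1 OR 0) XOR (0 OR 0)) AND NOT 0) -> 1
  row 5 [0101]: (((1 OR 1) XOR (1 OR 0)) AND NOT 0) -> 0
  row 6 [0110]: (((1 OR 0) XOR (0 OR 1)) AND NOT 0) -> 0
  row 7 [0111]: (((1 OR 1) XOR (1 OR 1)) AND NOT 0) -> 0
  row 8 [1000]: (((0 OR 0) XOR (0 OR 0)) AND NOT 1) -> 0
  row 9 [1001]: (((0 OR 1) XOR (1 OR 0)) AND NOT 1) -> 0
  row 10 [1010]: (((0 OR 0) XOR (0 OR 1)) AND NOT 1) -> 0
  row 11 [1011]: (((0 OR 1) XOR (1 OR 1)) AND NOT 1) -> 0
  row 12 [1100]: (((1 OR 0) XOR (0 OR 0)) AND NOT 1) -> 0
  row 13 [1101]: (((1 OR 1) XOR (1 OR 0)) AND NOT 1) -> 0
  row 14 [1110]: (((1 OR 0) XOR (0 OR 1)) AND NOT 1) -> 0
  row 15 [1111]: (((1 OR 1) XOR (1 OR 1)) AND NOT 1) -> 0
Full result column, 4 rows per line (P1,P2 fixed per line; P3,P4 runs 00..11 left to right):
  rows 0-3 [P1,P2=00]: 0010  = hex 2
  rows 4-7 [P1,P2=01]: 1000  = hex 8
  rows 8-11 [P1,P2=10]: 0000  = hex 0
  rows 12-15 [P1,P2=11]: 0000  = hex 0
Output column (row 0 .. row 15) = 0010100000000000
Output column grouped in 4s = 0010 1000 0000 0000 = 0x2800
Convert to decimal digit by digit (value = value*16 + digit):
  2 -> 2
  2*16 + 8 = 40
  40*16 + 0 = 640
  640*16 + 0 = 10240
Decimal = 10240

10240
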